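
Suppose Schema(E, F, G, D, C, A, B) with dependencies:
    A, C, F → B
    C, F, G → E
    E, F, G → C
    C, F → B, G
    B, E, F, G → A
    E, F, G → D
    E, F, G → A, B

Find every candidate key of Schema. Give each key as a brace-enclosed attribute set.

No FD produces {F}, so it must be in every candidate key.
Closure of {C, F} is {A, B, C, D, E, F, G}, the whole schema; {C, F} is a candidate key.
Closure of {E, F, G} is {A, B, C, D, E, F, G}, the whole schema; {E, F, G} is a candidate key.
These are minimal and exhaustive — every other superkey contains one of them.

{C, F}, {E, F, G}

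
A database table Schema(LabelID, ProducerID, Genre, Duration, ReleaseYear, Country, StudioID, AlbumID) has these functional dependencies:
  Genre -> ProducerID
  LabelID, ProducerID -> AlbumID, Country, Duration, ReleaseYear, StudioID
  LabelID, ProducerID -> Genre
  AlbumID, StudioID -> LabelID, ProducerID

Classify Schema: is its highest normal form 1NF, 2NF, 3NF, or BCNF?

3NF

Candidate keys: {AlbumID, StudioID}, {Genre, LabelID}, {LabelID, ProducerID}. Prime attributes: {AlbumID, Genre, LabelID, ProducerID, StudioID}.
Genre -> ProducerID: {Genre}⁺ = {Genre, ProducerID}, which is not all of the attributes, so the left side is not a superkey — BCNF is violated.
But every attribute on its right side ({ProducerID}) is prime, and the same holds for every other non-superkey FD, so 3NF still holds.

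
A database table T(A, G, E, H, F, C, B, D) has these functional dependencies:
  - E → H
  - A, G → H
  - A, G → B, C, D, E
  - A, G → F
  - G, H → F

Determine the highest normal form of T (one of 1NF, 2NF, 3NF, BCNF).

2NF

Candidate key: {A, G}. Prime attributes: {A, G}.
E → H breaks BCNF: {E}⁺ = {E, H}, so {E} is not a superkey.
Because {H} is non-prime and the left side of E → H is not a superkey, the relation is not in 3NF.
No non-prime attribute depends on a proper subset of any candidate key, so 2NF holds.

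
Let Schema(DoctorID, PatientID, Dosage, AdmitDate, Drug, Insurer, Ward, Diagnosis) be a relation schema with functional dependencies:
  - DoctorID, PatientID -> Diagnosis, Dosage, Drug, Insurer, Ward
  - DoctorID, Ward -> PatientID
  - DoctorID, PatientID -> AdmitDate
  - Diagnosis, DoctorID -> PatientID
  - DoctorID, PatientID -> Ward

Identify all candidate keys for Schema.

{DoctorID} never appears on the right of any FD, so every key must include it.
Closure of {Diagnosis, DoctorID} is {AdmitDate, Diagnosis, DoctorID, Dosage, Drug, Insurer, PatientID, Ward}, the whole schema; {Diagnosis, DoctorID} is a candidate key.
Closure of {DoctorID, PatientID} is {AdmitDate, Diagnosis, DoctorID, Dosage, Drug, Insurer, PatientID, Ward}, the whole schema; {DoctorID, PatientID} is a candidate key.
Closure of {DoctorID, Ward} is {AdmitDate, Diagnosis, DoctorID, Dosage, Drug, Insurer, PatientID, Ward}, the whole schema; {DoctorID, Ward} is a candidate key.
No proper subset of any of these is a key, and no other minimal superkey exists.

{Diagnosis, DoctorID}, {DoctorID, PatientID}, {DoctorID, Ward}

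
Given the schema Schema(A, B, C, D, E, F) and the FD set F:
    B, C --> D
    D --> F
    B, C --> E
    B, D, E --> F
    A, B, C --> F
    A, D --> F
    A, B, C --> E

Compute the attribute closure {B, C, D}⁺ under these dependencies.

Start with {B, C, D}.
D --> F applies; add {F} → now {B, C, D, F}.
B, C --> E applies; add {E} → now {B, C, D, E, F}.
No further FD applies.

{B, C, D, E, F}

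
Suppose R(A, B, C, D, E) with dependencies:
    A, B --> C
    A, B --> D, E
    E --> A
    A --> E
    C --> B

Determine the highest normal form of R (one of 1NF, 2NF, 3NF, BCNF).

Candidate keys: {A, B}, {A, C}, {B, E}, {C, E}. Prime attributes: {A, B, C, E}.
E --> A breaks BCNF: {E}⁺ = {A, E}, so {E} is not a superkey.
Since {A} ⊆ prime attributes and every other non-superkey FD also has a prime right side, the schema is in 3NF.

3NF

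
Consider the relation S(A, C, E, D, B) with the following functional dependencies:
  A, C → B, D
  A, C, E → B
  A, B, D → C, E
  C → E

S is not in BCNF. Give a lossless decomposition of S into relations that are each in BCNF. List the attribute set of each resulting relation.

Candidate keys of the original relation: {A, B, D}, {A, C}.
{A, B, C, D, E}: {C} determines {C, E} here but is not a superkey — split on C → E, giving {C, E} and {A, B, C, D}.
{C, E} is in BCNF.
{A, B, C, D} is in BCNF.

{A, B, C, D}; {C, E}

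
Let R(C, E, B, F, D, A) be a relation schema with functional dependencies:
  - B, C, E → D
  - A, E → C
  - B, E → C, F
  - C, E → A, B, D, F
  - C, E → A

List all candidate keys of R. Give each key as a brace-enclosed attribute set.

{A, E}, {B, E}, {C, E}

No FD produces {E}, so it must be in every candidate key.
{A, E}⁺ = {A, B, C, D, E, F} — all of the relation — so {A, E} is a candidate key.
{B, E}⁺ = {A, B, C, D, E, F} — all of the relation — so {B, E} is a candidate key.
{C, E}⁺ = {A, B, C, D, E, F} — all of the relation — so {C, E} is a candidate key.
Any other superkey properly contains one of these, so there are no further candidate keys.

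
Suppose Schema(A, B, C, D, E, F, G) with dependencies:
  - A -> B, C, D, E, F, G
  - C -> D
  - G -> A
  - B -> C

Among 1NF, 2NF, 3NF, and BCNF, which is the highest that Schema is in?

Candidate keys: {A}, {G}. Prime attributes: {A, G}.
C -> D: {C}⁺ = {C, D}, which is not all of the attributes, so the left side is not a superkey — BCNF is violated.
C -> D has non-prime {D} on the right and a non-superkey on the left, so 3NF fails.
All keys have size 1, which rules out partial dependencies — 2NF is satisfied.

2NF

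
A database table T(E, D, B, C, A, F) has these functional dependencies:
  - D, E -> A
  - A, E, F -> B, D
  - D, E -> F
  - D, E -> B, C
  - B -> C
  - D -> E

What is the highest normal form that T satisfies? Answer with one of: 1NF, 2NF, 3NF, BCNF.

Candidate keys: {A, E, F}, {D}. Prime attributes: {A, D, E, F}.
For B -> C we have {B}⁺ = {B, C}; {B} is not a superkey, so BCNF fails.
Because {C} is non-prime and the left side of B -> C is not a superkey, the relation is not in 3NF.
No non-prime attribute depends on a proper subset of any candidate key, so 2NF holds.

2NF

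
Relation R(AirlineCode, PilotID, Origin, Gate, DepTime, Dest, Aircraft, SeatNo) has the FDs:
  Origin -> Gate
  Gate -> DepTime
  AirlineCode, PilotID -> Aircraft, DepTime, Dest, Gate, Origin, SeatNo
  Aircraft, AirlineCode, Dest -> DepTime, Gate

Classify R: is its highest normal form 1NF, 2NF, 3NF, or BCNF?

Candidate key: {AirlineCode, PilotID}. Prime attributes: {AirlineCode, PilotID}.
For Origin -> Gate we have {Origin}⁺ = {DepTime, Gate, Origin}; {Origin} is not a superkey, so BCNF fails.
Origin -> Gate has non-prime {Gate} on the right and a non-superkey on the left, so 3NF fails.
No proper subset of a key has a non-prime attribute in its closure, so there is no partial dependency; 2NF holds.

2NF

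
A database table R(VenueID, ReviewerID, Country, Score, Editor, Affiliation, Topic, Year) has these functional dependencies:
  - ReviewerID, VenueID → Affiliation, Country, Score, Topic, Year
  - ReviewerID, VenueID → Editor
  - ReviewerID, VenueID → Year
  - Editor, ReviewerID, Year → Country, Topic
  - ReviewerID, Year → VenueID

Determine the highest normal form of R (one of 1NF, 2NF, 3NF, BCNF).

Candidate keys: {ReviewerID, VenueID}, {ReviewerID, Year}. Prime attributes: {ReviewerID, VenueID, Year}.
Every FD has a superkey on the left, so the relation is in BCNF.

BCNF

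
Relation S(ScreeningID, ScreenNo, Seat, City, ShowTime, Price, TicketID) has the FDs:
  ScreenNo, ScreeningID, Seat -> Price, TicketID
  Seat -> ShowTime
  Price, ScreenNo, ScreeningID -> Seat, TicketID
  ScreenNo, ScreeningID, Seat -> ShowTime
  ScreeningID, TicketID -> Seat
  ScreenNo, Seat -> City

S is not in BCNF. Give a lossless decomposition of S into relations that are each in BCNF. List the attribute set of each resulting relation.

Candidate keys of the original relation: {Price, ScreenNo, ScreeningID}, {ScreenNo, ScreeningID, Seat}, {ScreenNo, ScreeningID, TicketID}.
In {City, Price, ScreenNo, ScreeningID, Seat, ShowTime, TicketID}, {Seat} is not a superkey ({Seat}⁺ restricted to this set is {Seat, ShowTime}), so split on Seat -> ShowTime into {Seat, ShowTime} and {City, Price, ScreenNo, ScreeningID, Seat, TicketID}.
{Seat, ShowTime} has no BCNF violation.
In {City, Price, ScreenNo, ScreeningID, Seat, TicketID}, {ScreeningID, TicketID} is not a superkey ({ScreeningID, TicketID}⁺ restricted to this set is {ScreeningID, Seat, TicketID}), so split on ScreeningID, TicketID -> Seat into {ScreeningID, Seat, TicketID} and {City, Price, ScreenNo, ScreeningID, TicketID}.
{ScreeningID, Seat, TicketID} has no BCNF violation.
{City, Price, ScreenNo, ScreeningID, TicketID} has no BCNF violation.

{City, Price, ScreenNo, ScreeningID, TicketID}; {ScreeningID, Seat, TicketID}; {Seat, ShowTime}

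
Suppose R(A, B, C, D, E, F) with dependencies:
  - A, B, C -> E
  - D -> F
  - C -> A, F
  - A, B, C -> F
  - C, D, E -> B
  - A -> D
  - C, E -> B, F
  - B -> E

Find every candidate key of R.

{B, C}, {C, E}

Attributes never on any right-hand side: {C} — every candidate key must contain it.
{B, C} is a candidate key since {B, C}⁺ = {A, B, C, D, E, F} covers every attribute.
{C, E} is a candidate key since {C, E}⁺ = {A, B, C, D, E, F} covers every attribute.
These are minimal and exhaustive — every other superkey contains one of them.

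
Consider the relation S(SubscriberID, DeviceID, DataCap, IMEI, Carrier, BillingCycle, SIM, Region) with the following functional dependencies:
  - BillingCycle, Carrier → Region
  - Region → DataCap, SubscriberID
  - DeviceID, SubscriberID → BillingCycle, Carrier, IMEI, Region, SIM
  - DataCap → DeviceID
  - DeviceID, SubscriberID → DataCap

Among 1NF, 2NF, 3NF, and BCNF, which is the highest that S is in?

3NF

Candidate keys: {BillingCycle, Carrier}, {DataCap, SubscriberID}, {DeviceID, SubscriberID}, {Region}. Prime attributes: {BillingCycle, Carrier, DataCap, DeviceID, Region, SubscriberID}.
DataCap → DeviceID breaks BCNF: {DataCap}⁺ = {DataCap, DeviceID}, so {DataCap} is not a superkey.
But every attribute on its right side ({DeviceID}) is prime, and the same holds for every other non-superkey FD, so 3NF still holds.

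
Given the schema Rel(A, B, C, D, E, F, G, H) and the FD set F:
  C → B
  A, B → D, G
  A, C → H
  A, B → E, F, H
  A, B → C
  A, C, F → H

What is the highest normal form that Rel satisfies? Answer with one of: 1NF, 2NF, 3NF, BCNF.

Candidate keys: {A, B}, {A, C}. Prime attributes: {A, B, C}.
For C → B we have {C}⁺ = {B, C}; {C} is not a superkey, so BCNF fails.
But every attribute on its right side ({B}) is prime, and the same holds for every other non-superkey FD, so 3NF still holds.

3NF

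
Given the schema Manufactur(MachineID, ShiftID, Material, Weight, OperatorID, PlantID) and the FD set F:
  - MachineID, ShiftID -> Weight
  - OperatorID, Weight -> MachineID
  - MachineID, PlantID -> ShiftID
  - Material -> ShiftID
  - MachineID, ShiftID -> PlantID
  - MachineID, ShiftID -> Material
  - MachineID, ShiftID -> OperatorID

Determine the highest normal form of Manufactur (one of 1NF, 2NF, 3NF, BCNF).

3NF

Candidate keys: {MachineID, Material}, {MachineID, PlantID}, {MachineID, ShiftID}, {Material, OperatorID, Weight}, {OperatorID, PlantID, Weight}, {OperatorID, ShiftID, Weight}. Prime attributes: {MachineID, Material, OperatorID, PlantID, ShiftID, Weight}.
For OperatorID, Weight -> MachineID we have {OperatorID, Weight}⁺ = {MachineID, OperatorID, Weight}; {OperatorID, Weight} is not a superkey, so BCNF fails.
But every attribute on its right side ({MachineID}) is prime, and the same holds for every other non-superkey FD, so 3NF still holds.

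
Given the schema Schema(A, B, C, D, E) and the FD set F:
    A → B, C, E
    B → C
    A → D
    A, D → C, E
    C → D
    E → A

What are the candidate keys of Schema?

{A}, {E}

{A}⁺ = {A, B, C, D, E}, which is every attribute, so {A} is a candidate key.
{E}⁺ = {A, B, C, D, E}, which is every attribute, so {E} is a candidate key.
Any other superkey properly contains one of these, so there are no further candidate keys.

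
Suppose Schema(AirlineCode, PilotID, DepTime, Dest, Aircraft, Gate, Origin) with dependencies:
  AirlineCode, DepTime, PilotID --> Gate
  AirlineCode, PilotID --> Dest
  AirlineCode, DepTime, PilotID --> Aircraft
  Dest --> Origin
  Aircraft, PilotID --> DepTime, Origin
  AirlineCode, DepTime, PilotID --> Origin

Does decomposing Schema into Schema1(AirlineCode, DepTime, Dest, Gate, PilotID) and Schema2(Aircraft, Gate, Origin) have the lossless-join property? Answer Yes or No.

Common attributes: {Gate}; their closure is {Gate}.
Schema1 ⊄ {Gate} and Schema2 ⊄ {Gate}, so the split is lossy.

No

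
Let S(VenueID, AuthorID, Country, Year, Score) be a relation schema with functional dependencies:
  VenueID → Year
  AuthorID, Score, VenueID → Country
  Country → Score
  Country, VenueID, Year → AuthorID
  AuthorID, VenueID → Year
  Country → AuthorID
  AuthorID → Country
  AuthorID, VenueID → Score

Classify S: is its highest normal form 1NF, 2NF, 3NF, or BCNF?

Candidate keys: {AuthorID, VenueID}, {Country, VenueID}. Prime attributes: {AuthorID, Country, VenueID}.
For VenueID → Year we have {VenueID}⁺ = {VenueID, Year}; {VenueID} is not a superkey, so BCNF fails.
VenueID → Year has non-prime {Year} on the right and a non-superkey on the left, so 3NF fails.
{AuthorID} is a proper subset of the key {AuthorID, VenueID}, and {AuthorID}⁺ contains the non-prime attribute {Score} — a partial dependency, so 2NF is violated.

1NF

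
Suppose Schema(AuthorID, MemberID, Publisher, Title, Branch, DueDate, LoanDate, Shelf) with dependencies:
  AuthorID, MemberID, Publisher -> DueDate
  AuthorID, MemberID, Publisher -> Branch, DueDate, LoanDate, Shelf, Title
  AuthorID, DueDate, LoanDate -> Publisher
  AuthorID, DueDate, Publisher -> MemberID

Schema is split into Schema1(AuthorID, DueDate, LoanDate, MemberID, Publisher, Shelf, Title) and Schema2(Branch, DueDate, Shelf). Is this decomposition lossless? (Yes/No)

No

Schema1 ∩ Schema2 = {DueDate, Shelf}; its closure under F is {DueDate, Shelf}.
Schema1 ⊄ {DueDate, Shelf} and Schema2 ⊄ {DueDate, Shelf}, so the split is lossy.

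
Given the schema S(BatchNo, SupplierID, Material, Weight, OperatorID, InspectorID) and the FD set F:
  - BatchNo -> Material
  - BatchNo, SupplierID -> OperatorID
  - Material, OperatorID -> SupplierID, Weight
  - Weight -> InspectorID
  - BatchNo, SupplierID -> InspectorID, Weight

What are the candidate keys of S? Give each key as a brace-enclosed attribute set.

{BatchNo, OperatorID}, {BatchNo, SupplierID}

No FD produces {BatchNo}, so it must be in every candidate key.
{BatchNo, OperatorID}⁺ = {BatchNo, InspectorID, Material, OperatorID, SupplierID, Weight} — all of the relation — so {BatchNo, OperatorID} is a candidate key.
{BatchNo, SupplierID}⁺ = {BatchNo, InspectorID, Material, OperatorID, SupplierID, Weight} — all of the relation — so {BatchNo, SupplierID} is a candidate key.
These are minimal and exhaustive — every other superkey contains one of them.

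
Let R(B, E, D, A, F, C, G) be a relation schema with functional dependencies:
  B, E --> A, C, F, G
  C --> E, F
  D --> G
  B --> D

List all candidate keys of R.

{B, C}, {B, E}

No FD produces {B}, so it must be in every candidate key.
Closure of {B, C} is {A, B, C, D, E, F, G}, the whole schema; {B, C} is a candidate key.
Closure of {B, E} is {A, B, C, D, E, F, G}, the whole schema; {B, E} is a candidate key.
These are minimal and exhaustive — every other superkey contains one of them.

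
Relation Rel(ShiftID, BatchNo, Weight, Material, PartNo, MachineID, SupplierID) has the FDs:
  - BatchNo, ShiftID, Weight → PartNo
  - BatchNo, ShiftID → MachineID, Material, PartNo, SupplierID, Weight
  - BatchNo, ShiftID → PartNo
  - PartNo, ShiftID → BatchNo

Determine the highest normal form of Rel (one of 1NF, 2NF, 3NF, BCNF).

BCNF

Candidate keys: {BatchNo, ShiftID}, {PartNo, ShiftID}. Prime attributes: {BatchNo, PartNo, ShiftID}.
Every FD has a superkey on the left, so the relation is in BCNF.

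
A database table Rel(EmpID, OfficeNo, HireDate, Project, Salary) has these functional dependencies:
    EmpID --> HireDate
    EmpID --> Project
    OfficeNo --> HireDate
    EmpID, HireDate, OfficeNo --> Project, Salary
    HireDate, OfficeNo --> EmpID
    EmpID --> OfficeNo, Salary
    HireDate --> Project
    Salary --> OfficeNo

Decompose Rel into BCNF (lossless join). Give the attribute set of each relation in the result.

Candidate keys of the original relation: {EmpID}, {OfficeNo}, {Salary}.
In {EmpID, HireDate, OfficeNo, Project, Salary}, {HireDate} is not a superkey ({HireDate}⁺ restricted to this set is {HireDate, Project}), so split on HireDate --> Project into {HireDate, Project} and {EmpID, HireDate, OfficeNo, Salary}.
{HireDate, Project} has no BCNF violation.
{EmpID, HireDate, OfficeNo, Salary} has no BCNF violation.

{EmpID, HireDate, OfficeNo, Salary}; {HireDate, Project}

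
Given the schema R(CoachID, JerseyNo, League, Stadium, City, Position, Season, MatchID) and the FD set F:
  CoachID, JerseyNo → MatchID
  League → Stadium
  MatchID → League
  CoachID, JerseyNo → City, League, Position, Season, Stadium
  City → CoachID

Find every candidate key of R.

{City, JerseyNo}, {CoachID, JerseyNo}

No FD produces {JerseyNo}, so it must be in every candidate key.
{City, JerseyNo} is a candidate key since {City, JerseyNo}⁺ = {City, CoachID, JerseyNo, League, MatchID, Position, Season, Stadium} covers every attribute.
{CoachID, JerseyNo} is a candidate key since {CoachID, JerseyNo}⁺ = {City, CoachID, JerseyNo, League, MatchID, Position, Season, Stadium} covers every attribute.
These are minimal and exhaustive — every other superkey contains one of them.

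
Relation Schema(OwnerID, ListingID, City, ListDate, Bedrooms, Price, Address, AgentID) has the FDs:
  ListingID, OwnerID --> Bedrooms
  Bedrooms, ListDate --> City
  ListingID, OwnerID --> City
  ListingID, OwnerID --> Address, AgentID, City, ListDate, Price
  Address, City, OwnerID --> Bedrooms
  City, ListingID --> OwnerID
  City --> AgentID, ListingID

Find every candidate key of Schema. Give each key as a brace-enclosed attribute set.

{Bedrooms, ListDate}, {City}, {ListingID, OwnerID}

{City}⁺ = {Address, AgentID, Bedrooms, City, ListDate, ListingID, OwnerID, Price} — all of the relation — so {City} is a candidate key.
{Bedrooms, ListDate}⁺ = {Address, AgentID, Bedrooms, City, ListDate, ListingID, OwnerID, Price} — all of the relation — so {Bedrooms, ListDate} is a candidate key.
{ListingID, OwnerID}⁺ = {Address, AgentID, Bedrooms, City, ListDate, ListingID, OwnerID, Price} — all of the relation — so {ListingID, OwnerID} is a candidate key.
Any other superkey properly contains one of these, so there are no further candidate keys.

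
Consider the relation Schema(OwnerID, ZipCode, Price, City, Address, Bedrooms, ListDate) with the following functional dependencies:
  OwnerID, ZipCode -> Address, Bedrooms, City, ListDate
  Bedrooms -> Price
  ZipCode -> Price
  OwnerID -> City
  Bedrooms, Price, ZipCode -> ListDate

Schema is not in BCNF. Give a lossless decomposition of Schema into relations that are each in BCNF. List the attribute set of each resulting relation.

Candidate key of the original relation: {OwnerID, ZipCode}.
{Address, Bedrooms, City, ListDate, OwnerID, Price, ZipCode}: {Bedrooms} determines {Bedrooms, Price} here but is not a superkey — split on Bedrooms -> Price, giving {Bedrooms, Price} and {Address, Bedrooms, City, ListDate, OwnerID, ZipCode}.
{Bedrooms, Price}: every determinant is a superkey — BCNF.
{Address, Bedrooms, City, ListDate, OwnerID, ZipCode}: {OwnerID} determines {City, OwnerID} here but is not a superkey — split on OwnerID -> City, giving {City, OwnerID} and {Address, Bedrooms, ListDate, OwnerID, ZipCode}.
{City, OwnerID}: every determinant is a superkey — BCNF.
{Address, Bedrooms, ListDate, OwnerID, ZipCode}: {Bedrooms, ZipCode} determines {Bedrooms, ListDate, ZipCode} here but is not a superkey — split on Bedrooms, ZipCode -> ListDate, giving {Bedrooms, ListDate, ZipCode} and {Address, Bedrooms, OwnerID, ZipCode}.
{Bedrooms, ListDate, ZipCode}: every determinant is a superkey — BCNF.
{Address, Bedrooms, OwnerID, ZipCode}: every determinant is a superkey — BCNF.

{Address, Bedrooms, OwnerID, ZipCode}; {Bedrooms, ListDate, ZipCode}; {Bedrooms, Price}; {City, OwnerID}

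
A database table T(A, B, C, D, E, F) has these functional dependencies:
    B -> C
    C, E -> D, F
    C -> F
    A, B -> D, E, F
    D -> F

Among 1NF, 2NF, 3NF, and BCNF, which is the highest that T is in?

Candidate key: {A, B}. Prime attributes: {A, B}.
B -> C: {B}⁺ = {B, C, F}, which is not all of the attributes, so the left side is not a superkey — BCNF is violated.
B -> C has non-prime {C} on the right and a non-superkey on the left, so 3NF fails.
The proper key subset {B} of {A, B} determines non-prime {C, F}, so the relation is not even in 2NF.

1NF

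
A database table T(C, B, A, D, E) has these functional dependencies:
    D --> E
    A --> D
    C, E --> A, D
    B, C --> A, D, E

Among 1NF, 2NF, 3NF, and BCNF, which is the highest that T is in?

2NF

Candidate key: {B, C}. Prime attributes: {B, C}.
D --> E: {D}⁺ = {D, E}, which is not all of the attributes, so the left side is not a superkey — BCNF is violated.
D --> E has non-prime {E} on the right and a non-superkey on the left, so 3NF fails.
No proper subset of a key has a non-prime attribute in its closure, so there is no partial dependency; 2NF holds.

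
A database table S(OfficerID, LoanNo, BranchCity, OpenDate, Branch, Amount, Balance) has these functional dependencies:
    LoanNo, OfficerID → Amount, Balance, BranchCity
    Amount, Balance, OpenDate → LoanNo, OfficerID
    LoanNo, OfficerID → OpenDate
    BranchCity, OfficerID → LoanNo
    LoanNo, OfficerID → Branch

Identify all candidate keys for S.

{Amount, Balance, OpenDate}, {BranchCity, OfficerID}, {LoanNo, OfficerID}

{BranchCity, OfficerID} is a candidate key since {BranchCity, OfficerID}⁺ = {Amount, Balance, Branch, BranchCity, LoanNo, OfficerID, OpenDate} covers every attribute.
{LoanNo, OfficerID} is a candidate key since {LoanNo, OfficerID}⁺ = {Amount, Balance, Branch, BranchCity, LoanNo, OfficerID, OpenDate} covers every attribute.
{Amount, Balance, OpenDate} is a candidate key since {Amount, Balance, OpenDate}⁺ = {Amount, Balance, Branch, BranchCity, LoanNo, OfficerID, OpenDate} covers every attribute.
These are minimal and exhaustive — every other superkey contains one of them.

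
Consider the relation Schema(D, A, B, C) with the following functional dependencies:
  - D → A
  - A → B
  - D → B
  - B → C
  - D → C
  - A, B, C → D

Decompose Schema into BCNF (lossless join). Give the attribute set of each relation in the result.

{A, B, D}; {B, C}

Candidate keys of the original relation: {A}, {D}.
{A, B, C, D}: {B} determines {B, C} here but is not a superkey — split on B → C, giving {B, C} and {A, B, D}.
{B, C}: every determinant is a superkey — BCNF.
{A, B, D}: every determinant is a superkey — BCNF.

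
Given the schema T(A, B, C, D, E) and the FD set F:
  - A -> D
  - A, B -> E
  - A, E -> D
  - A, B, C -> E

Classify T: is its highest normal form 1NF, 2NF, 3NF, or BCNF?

Candidate key: {A, B, C}. Prime attributes: {A, B, C}.
A -> D breaks BCNF: {A}⁺ = {A, D}, so {A} is not a superkey.
Because {D} is non-prime and the left side of A -> D is not a superkey, the relation is not in 3NF.
Since {A} ⊂ {A, B, C} and {A}⁺ ⊇ {D} with {D} non-prime, there is a partial dependency; 2NF fails.

1NF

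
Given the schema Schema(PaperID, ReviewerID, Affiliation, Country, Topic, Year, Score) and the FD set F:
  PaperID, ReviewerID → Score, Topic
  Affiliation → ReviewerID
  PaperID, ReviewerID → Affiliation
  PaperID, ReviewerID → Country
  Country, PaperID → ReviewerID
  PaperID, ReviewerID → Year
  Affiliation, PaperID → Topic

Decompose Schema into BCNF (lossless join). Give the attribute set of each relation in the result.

{Affiliation, Country, PaperID, Score, Topic, Year}; {Affiliation, ReviewerID}

Candidate keys of the original relation: {Affiliation, PaperID}, {Country, PaperID}, {PaperID, ReviewerID}.
Within {Affiliation, Country, PaperID, ReviewerID, Score, Topic, Year}: {Affiliation}⁺ ∩ {Affiliation, Country, PaperID, ReviewerID, Score, Topic, Year} = {Affiliation, ReviewerID}, not the whole set, so Affiliation → ReviewerID violates BCNF; decompose into {Affiliation, ReviewerID} and {Affiliation, Country, PaperID, Score, Topic, Year}.
{Affiliation, ReviewerID}: every determinant is a superkey — BCNF.
{Affiliation, Country, PaperID, Score, Topic, Year}: every determinant is a superkey — BCNF.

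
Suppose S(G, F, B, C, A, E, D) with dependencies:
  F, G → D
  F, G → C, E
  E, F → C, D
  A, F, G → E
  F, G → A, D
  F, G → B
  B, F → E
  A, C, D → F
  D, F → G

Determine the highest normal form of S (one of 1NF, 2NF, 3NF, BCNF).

BCNF

Candidate keys: {A, C, D}, {B, F}, {D, F}, {E, F}, {F, G}. Prime attributes: {A, B, C, D, E, F, G}.
Every FD has a superkey on the left, so the relation is in BCNF.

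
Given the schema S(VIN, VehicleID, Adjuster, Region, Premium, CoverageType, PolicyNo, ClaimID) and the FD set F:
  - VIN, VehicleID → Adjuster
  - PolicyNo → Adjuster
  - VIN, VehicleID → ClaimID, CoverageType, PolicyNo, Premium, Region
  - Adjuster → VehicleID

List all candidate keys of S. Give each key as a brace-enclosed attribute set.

{VIN} never appears on the right of any FD, so every key must include it.
{Adjuster, VIN} is a candidate key since {Adjuster, VIN}⁺ = {Adjuster, ClaimID, CoverageType, PolicyNo, Premium, Region, VIN, VehicleID} covers every attribute.
{PolicyNo, VIN} is a candidate key since {PolicyNo, VIN}⁺ = {Adjuster, ClaimID, CoverageType, PolicyNo, Premium, Region, VIN, VehicleID} covers every attribute.
{VIN, VehicleID} is a candidate key since {VIN, VehicleID}⁺ = {Adjuster, ClaimID, CoverageType, PolicyNo, Premium, Region, VIN, VehicleID} covers every attribute.
Any other superkey properly contains one of these, so there are no further candidate keys.

{Adjuster, VIN}, {PolicyNo, VIN}, {VIN, VehicleID}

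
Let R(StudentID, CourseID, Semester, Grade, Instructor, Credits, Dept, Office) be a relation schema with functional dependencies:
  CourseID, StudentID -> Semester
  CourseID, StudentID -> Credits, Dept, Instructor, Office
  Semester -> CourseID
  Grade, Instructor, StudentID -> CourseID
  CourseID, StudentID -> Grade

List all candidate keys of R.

{CourseID, StudentID}, {Grade, Instructor, StudentID}, {Semester, StudentID}

Attributes never on any right-hand side: {StudentID} — every candidate key must contain it.
{CourseID, StudentID} is a candidate key since {CourseID, StudentID}⁺ = {CourseID, Credits, Dept, Grade, Instructor, Office, Semester, StudentID} covers every attribute.
{Semester, StudentID} is a candidate key since {Semester, StudentID}⁺ = {CourseID, Credits, Dept, Grade, Instructor, Office, Semester, StudentID} covers every attribute.
{Grade, Instructor, StudentID} is a candidate key since {Grade, Instructor, StudentID}⁺ = {CourseID, Credits, Dept, Grade, Instructor, Office, Semester, StudentID} covers every attribute.
No proper subset of any of these is a key, and no other minimal superkey exists.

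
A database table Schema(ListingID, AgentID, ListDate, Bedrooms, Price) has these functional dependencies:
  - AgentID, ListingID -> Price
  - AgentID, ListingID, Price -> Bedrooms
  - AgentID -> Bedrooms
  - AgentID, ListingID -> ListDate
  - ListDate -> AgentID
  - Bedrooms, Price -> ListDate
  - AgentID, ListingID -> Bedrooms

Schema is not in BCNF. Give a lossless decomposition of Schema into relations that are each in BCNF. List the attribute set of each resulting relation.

{AgentID, Bedrooms}; {AgentID, ListDate}; {ListDate, ListingID, Price}

Candidate keys of the original relation: {AgentID, ListingID}, {Bedrooms, ListingID, Price}, {ListDate, ListingID}.
In {AgentID, Bedrooms, ListDate, ListingID, Price}, {AgentID} is not a superkey ({AgentID}⁺ restricted to this set is {AgentID, Bedrooms}), so split on AgentID -> Bedrooms into {AgentID, Bedrooms} and {AgentID, ListDate, ListingID, Price}.
{AgentID, Bedrooms} is in BCNF.
In {AgentID, ListDate, ListingID, Price}, {ListDate} is not a superkey ({ListDate}⁺ restricted to this set is {AgentID, ListDate}), so split on ListDate -> AgentID into {AgentID, ListDate} and {ListDate, ListingID, Price}.
{AgentID, ListDate} is in BCNF.
{ListDate, ListingID, Price} is in BCNF.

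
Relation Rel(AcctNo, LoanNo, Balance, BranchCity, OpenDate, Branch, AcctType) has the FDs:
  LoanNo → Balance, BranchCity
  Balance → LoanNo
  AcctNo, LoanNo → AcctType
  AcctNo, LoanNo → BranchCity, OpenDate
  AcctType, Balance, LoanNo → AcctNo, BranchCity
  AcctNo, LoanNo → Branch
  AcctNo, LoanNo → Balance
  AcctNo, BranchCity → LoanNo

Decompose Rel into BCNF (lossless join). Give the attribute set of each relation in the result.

{AcctNo, AcctType, Branch, LoanNo, OpenDate}; {Balance, BranchCity, LoanNo}

Candidate keys of the original relation: {AcctNo, Balance}, {AcctNo, BranchCity}, {AcctNo, LoanNo}, {AcctType, Balance}, {AcctType, LoanNo}.
Within {AcctNo, AcctType, Balance, Branch, BranchCity, LoanNo, OpenDate}: {LoanNo}⁺ ∩ {AcctNo, AcctType, Balance, Branch, BranchCity, LoanNo, OpenDate} = {Balance, BranchCity, LoanNo}, not the whole set, so LoanNo → Balance, BranchCity violates BCNF; decompose into {Balance, BranchCity, LoanNo} and {AcctNo, AcctType, Branch, LoanNo, OpenDate}.
{Balance, BranchCity, LoanNo} is in BCNF.
{AcctNo, AcctType, Branch, LoanNo, OpenDate} is in BCNF.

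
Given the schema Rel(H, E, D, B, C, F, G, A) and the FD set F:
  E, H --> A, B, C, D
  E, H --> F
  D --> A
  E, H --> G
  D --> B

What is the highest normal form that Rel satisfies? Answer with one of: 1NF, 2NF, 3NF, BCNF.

Candidate key: {E, H}. Prime attributes: {E, H}.
For D --> A we have {D}⁺ = {A, B, D}; {D} is not a superkey, so BCNF fails.
Because {A} is non-prime and the left side of D --> A is not a superkey, the relation is not in 3NF.
No proper subset of a key has a non-prime attribute in its closure, so there is no partial dependency; 2NF holds.

2NF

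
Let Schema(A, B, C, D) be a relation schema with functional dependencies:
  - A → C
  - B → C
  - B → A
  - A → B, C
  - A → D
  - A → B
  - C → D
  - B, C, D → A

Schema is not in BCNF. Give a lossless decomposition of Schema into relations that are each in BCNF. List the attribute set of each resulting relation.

{A, B, C}; {C, D}

Candidate keys of the original relation: {A}, {B}.
Within {A, B, C, D}: {C}⁺ ∩ {A, B, C, D} = {C, D}, not the whole set, so C → D violates BCNF; decompose into {C, D} and {A, B, C}.
{C, D} is in BCNF.
{A, B, C} is in BCNF.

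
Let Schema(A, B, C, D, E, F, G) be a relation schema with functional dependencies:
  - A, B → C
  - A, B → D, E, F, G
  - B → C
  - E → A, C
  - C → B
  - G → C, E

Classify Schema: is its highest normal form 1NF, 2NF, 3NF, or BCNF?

3NF

Candidate keys: {A, B}, {A, C}, {E}, {G}. Prime attributes: {A, B, C, E, G}.
For B → C we have {B}⁺ = {B, C}; {B} is not a superkey, so BCNF fails.
Its right-hand attributes {C} are all prime, as are those of every other non-superkey FD — the relation is in 3NF.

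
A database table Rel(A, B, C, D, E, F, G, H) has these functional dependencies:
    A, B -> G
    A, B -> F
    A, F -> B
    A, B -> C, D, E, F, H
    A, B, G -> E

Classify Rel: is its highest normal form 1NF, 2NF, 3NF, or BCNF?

BCNF

Candidate keys: {A, B}, {A, F}. Prime attributes: {A, B, F}.
The left-hand side of every FD is a superkey, so BCNF is satisfied.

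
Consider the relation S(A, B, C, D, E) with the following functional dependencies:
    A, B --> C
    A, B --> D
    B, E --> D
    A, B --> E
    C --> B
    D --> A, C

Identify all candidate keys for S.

{A, B}, {A, C}, {B, E}, {C, E}, {D}

{D}⁺ = {A, B, C, D, E}, which is every attribute, so {D} is a candidate key.
{A, B}⁺ = {A, B, C, D, E}, which is every attribute, so {A, B} is a candidate key.
{A, C}⁺ = {A, B, C, D, E}, which is every attribute, so {A, C} is a candidate key.
{B, E}⁺ = {A, B, C, D, E}, which is every attribute, so {B, E} is a candidate key.
{C, E}⁺ = {A, B, C, D, E}, which is every attribute, so {C, E} is a candidate key.
Any other superkey properly contains one of these, so there are no further candidate keys.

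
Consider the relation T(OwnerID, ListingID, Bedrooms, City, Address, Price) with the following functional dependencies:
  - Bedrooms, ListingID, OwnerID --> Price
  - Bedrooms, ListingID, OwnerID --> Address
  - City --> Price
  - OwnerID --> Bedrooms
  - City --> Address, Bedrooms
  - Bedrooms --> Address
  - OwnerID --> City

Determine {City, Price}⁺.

{Address, Bedrooms, City, Price}

Start with {City, Price}.
City --> Address, Bedrooms applies; add {Address, Bedrooms} → now {Address, Bedrooms, City, Price}.
No further FD applies.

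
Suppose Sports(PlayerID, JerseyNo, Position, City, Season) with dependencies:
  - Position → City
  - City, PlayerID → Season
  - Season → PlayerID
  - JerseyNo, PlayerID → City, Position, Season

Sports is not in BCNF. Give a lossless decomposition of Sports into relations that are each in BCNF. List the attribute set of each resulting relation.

Candidate keys of the original relation: {JerseyNo, PlayerID}, {JerseyNo, Season}.
{City, JerseyNo, PlayerID, Position, Season}: {Position} determines {City, Position} here but is not a superkey — split on Position → City, giving {City, Position} and {JerseyNo, PlayerID, Position, Season}.
{City, Position} has no BCNF violation.
{JerseyNo, PlayerID, Position, Season}: {Season} determines {PlayerID, Season} here but is not a superkey — split on Season → PlayerID, giving {PlayerID, Season} and {JerseyNo, Position, Season}.
{PlayerID, Season} has no BCNF violation.
{JerseyNo, Position, Season} has no BCNF violation.

{City, Position}; {JerseyNo, Position, Season}; {PlayerID, Season}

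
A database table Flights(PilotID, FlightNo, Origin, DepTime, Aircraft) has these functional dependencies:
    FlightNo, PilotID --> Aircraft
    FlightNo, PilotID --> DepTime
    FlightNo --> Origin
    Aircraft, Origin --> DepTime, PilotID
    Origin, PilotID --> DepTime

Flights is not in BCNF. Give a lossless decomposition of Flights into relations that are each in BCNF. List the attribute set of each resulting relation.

{Aircraft, DepTime, FlightNo, PilotID}; {FlightNo, Origin}

Candidate keys of the original relation: {Aircraft, FlightNo}, {FlightNo, PilotID}.
Within {Aircraft, DepTime, FlightNo, Origin, PilotID}: {FlightNo}⁺ ∩ {Aircraft, DepTime, FlightNo, Origin, PilotID} = {FlightNo, Origin}, not the whole set, so FlightNo --> Origin violates BCNF; decompose into {FlightNo, Origin} and {Aircraft, DepTime, FlightNo, PilotID}.
{FlightNo, Origin}: every determinant is a superkey — BCNF.
{Aircraft, DepTime, FlightNo, PilotID}: every determinant is a superkey — BCNF.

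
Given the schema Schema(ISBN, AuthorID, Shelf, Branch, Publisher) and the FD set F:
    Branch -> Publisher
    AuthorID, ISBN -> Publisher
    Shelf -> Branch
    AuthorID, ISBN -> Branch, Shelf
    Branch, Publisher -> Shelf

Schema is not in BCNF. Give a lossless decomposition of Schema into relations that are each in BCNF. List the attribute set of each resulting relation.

{AuthorID, Branch, ISBN}; {Branch, Publisher, Shelf}

Candidate key of the original relation: {AuthorID, ISBN}.
Within {AuthorID, Branch, ISBN, Publisher, Shelf}: {Branch}⁺ ∩ {AuthorID, Branch, ISBN, Publisher, Shelf} = {Branch, Publisher, Shelf}, not the whole set, so Branch -> Publisher, Shelf violates BCNF; decompose into {Branch, Publisher, Shelf} and {AuthorID, Branch, ISBN}.
{Branch, Publisher, Shelf}: every determinant is a superkey — BCNF.
{AuthorID, Branch, ISBN}: every determinant is a superkey — BCNF.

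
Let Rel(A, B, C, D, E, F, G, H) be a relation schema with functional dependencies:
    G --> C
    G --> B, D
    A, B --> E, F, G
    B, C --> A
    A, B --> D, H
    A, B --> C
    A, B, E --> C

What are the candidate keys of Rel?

{A, B}, {B, C}, {G}

{G} is a candidate key since {G}⁺ = {A, B, C, D, E, F, G, H} covers every attribute.
{A, B} is a candidate key since {A, B}⁺ = {A, B, C, D, E, F, G, H} covers every attribute.
{B, C} is a candidate key since {B, C}⁺ = {A, B, C, D, E, F, G, H} covers every attribute.
Any other superkey properly contains one of these, so there are no further candidate keys.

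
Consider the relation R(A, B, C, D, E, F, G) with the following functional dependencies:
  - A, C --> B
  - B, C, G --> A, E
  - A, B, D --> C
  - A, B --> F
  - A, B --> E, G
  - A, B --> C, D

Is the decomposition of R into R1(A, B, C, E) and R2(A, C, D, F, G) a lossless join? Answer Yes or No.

Yes

The shared attributes are {A, C} and {A, C}⁺ = {A, B, C, D, E, F, G}.
R1 is contained in that closure, so R1 ∩ R2 --> R1 holds and the join is lossless.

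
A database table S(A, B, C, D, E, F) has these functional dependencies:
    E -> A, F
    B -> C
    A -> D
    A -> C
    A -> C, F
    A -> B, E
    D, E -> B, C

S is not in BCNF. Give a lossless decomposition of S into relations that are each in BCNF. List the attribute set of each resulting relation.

Candidate keys of the original relation: {A}, {E}.
In {A, B, C, D, E, F}, {B} is not a superkey ({B}⁺ restricted to this set is {B, C}), so split on B -> C into {B, C} and {A, B, D, E, F}.
{B, C} is in BCNF.
{A, B, D, E, F} is in BCNF.

{A, B, D, E, F}; {B, C}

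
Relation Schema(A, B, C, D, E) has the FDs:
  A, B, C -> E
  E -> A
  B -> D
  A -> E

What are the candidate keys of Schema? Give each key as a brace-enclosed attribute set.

{A, B, C}, {B, C, E}

No FD produces {B, C}, so they must be in every candidate key.
Closure of {A, B, C} is {A, B, C, D, E}, the whole schema; {A, B, C} is a candidate key.
Closure of {B, C, E} is {A, B, C, D, E}, the whole schema; {B, C, E} is a candidate key.
Any other superkey properly contains one of these, so there are no further candidate keys.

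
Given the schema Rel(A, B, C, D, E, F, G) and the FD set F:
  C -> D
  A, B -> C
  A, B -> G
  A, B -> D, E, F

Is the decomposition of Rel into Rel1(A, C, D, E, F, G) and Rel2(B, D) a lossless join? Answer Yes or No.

Common attributes: {D}; their closure is {D}.
Neither Rel1 nor Rel2 is contained in that closure, so the decomposition is lossy.

No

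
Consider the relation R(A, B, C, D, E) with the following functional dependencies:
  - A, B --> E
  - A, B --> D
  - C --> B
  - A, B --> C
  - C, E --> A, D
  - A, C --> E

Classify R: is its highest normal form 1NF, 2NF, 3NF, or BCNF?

Candidate keys: {A, B}, {A, C}, {C, E}. Prime attributes: {A, B, C, E}.
C --> B breaks BCNF: {C}⁺ = {B, C}, so {C} is not a superkey.
But every attribute on its right side ({B}) is prime, and the same holds for every other non-superkey FD, so 3NF still holds.

3NF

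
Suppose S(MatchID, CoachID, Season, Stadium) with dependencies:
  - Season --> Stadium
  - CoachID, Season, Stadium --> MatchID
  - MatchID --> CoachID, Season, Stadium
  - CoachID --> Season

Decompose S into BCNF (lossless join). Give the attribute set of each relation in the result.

Candidate keys of the original relation: {CoachID}, {MatchID}.
In {CoachID, MatchID, Season, Stadium}, {Season} is not a superkey ({Season}⁺ restricted to this set is {Season, Stadium}), so split on Season --> Stadium into {Season, Stadium} and {CoachID, MatchID, Season}.
{Season, Stadium} is in BCNF.
{CoachID, MatchID, Season} is in BCNF.

{CoachID, MatchID, Season}; {Season, Stadium}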